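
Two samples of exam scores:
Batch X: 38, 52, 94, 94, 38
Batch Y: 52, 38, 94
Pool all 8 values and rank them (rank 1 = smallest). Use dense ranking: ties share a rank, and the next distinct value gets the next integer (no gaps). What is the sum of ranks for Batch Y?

6

Sorted (ascending): 38, 38, 38, 52, 52, 94, 94, 94
The 3 values of 38 share dense rank 1.
The 2 values of 52 share dense rank 2.
The 3 values of 94 share dense rank 3.
Batch Y values → pooled ranks: 52→2, 38→1, 94→3
Rank sum = 2 + 1 + 3 = 6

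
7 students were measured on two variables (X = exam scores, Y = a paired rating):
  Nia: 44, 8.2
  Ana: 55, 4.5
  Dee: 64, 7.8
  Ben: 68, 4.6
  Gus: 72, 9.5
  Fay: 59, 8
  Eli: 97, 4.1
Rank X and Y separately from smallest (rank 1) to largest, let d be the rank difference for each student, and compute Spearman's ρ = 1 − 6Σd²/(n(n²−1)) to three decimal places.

Ranks of variable 1: 1, 2, 4, 5, 6, 3, 7
Ranks of variable 2: 6, 2, 4, 3, 7, 5, 1
d = r₁ − r₂: -5, 0, 0, 2, -1, -2, 6
d²: 25, 0, 0, 4, 1, 4, 36; Σd² = 70
ρ = 1 − 6·70/(7·48) = 1 − 420/336 = -0.250

-0.250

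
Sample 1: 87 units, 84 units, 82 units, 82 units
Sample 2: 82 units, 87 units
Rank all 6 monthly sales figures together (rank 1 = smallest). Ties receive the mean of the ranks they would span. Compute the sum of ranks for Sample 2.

7.5

Sorted (ascending): 82, 82, 82, 84, 87, 87
The 3 values of 82 occupy positions 1–3 → average rank 2.
The 2 values of 87 occupy positions 5–6 → average rank (5+6)/2 = 5.5.
Sample 2 values → pooled ranks: 82→2, 87→5.5
Rank sum = 2 + 5.5 = 7.5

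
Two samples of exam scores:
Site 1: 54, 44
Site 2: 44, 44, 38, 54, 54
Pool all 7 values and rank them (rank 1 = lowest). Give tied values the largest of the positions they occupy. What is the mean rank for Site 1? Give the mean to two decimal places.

Sorted (ascending): 38, 44, 44, 44, 54, 54, 54
The 3 values of 44 occupy positions 2–4 → each gets rank 4.
The 3 values of 54 occupy positions 5–7 → each gets rank 7.
Site 1 values → pooled ranks: 54→7, 44→4
Mean rank = (7 + 4) / 2 = 5.50

5.50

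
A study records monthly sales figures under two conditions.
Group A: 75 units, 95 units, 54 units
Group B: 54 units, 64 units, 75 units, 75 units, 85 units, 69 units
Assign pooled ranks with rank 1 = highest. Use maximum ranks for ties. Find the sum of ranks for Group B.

Sorted (descending): 95, 85, 75, 75, 75, 69, 64, 54, 54
The 3 values of 75 occupy positions 3–5 → each gets rank 5.
The 2 values of 54 occupy positions 8–9 → each gets rank 9.
Group B values → pooled ranks: 54→9, 64→7, 75→5, 75→5, 85→2, 69→6
Rank sum = 9 + 7 + 5 + 5 + 2 + 6 = 34

34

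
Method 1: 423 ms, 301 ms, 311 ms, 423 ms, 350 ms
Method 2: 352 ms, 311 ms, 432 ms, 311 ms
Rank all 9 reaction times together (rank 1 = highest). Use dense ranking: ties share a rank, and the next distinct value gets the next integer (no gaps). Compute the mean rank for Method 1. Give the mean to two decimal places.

3.80

Sorted (descending): 432, 423, 423, 352, 350, 311, 311, 311, 301
The 2 values of 423 share dense rank 2.
The 3 values of 311 share dense rank 5.
Remaining distinct values take the next consecutive integers.
Method 1 values → pooled ranks: 423→2, 301→6, 311→5, 423→2, 350→4
Mean rank = (2 + 6 + 5 + 2 + 4) / 5 = 3.80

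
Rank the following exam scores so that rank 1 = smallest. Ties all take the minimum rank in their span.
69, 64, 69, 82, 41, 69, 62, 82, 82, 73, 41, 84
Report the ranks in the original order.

5, 4, 5, 9, 1, 5, 3, 9, 9, 8, 1, 12

Sorted (ascending): 41, 41, 62, 64, 69, 69, 69, 73, 82, 82, 82, 84
The 2 values of 41 occupy positions 1–2 → each gets rank 1.
The 3 values of 69 occupy positions 5–7 → each gets rank 5.
The 3 values of 82 occupy positions 9–11 → each gets rank 9.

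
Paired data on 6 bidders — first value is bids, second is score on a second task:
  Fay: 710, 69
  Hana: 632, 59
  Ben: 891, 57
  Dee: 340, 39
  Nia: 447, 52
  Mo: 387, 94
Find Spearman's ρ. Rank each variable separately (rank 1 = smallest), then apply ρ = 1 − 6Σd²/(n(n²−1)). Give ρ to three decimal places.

0.257

Ranks of variable 1: 5, 4, 6, 1, 3, 2
Ranks of variable 2: 5, 4, 3, 1, 2, 6
d = r₁ − r₂: 0, 0, 3, 0, 1, -4
d²: 0, 0, 9, 0, 1, 16; Σd² = 26
ρ = 1 − 6·26/(6·35) = 1 − 156/210 = 0.257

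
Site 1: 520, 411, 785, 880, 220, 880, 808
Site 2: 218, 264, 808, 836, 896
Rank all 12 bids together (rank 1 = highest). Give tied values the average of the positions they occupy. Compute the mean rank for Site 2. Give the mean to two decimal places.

Sorted (descending): 896, 880, 880, 836, 808, 808, 785, 520, 411, 264, 220, 218
The 2 values of 880 occupy positions 2–3 → average rank (2+3)/2 = 2.5.
The 2 values of 808 occupy positions 5–6 → average rank (5+6)/2 = 5.5.
Site 2 values → pooled ranks: 218→12, 264→10, 808→5.5, 836→4, 896→1
Mean rank = (12 + 10 + 5.5 + 4 + 1) / 5 = 6.50

6.50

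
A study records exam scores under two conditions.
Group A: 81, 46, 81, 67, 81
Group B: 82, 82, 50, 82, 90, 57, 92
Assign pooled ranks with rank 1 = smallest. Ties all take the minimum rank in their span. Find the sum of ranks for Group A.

20

Sorted (ascending): 46, 50, 57, 67, 81, 81, 81, 82, 82, 82, 90, 92
The 3 values of 81 occupy positions 5–7 → each gets rank 5.
The 3 values of 82 occupy positions 8–10 → each gets rank 8.
Group A values → pooled ranks: 81→5, 46→1, 81→5, 67→4, 81→5
Rank sum = 5 + 1 + 5 + 4 + 5 = 20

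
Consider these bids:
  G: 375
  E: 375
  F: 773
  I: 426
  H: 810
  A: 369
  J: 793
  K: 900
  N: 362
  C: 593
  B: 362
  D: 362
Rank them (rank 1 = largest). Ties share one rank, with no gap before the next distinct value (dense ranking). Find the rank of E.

Sorted (descending): 900, 810, 793, 773, 593, 426, 375, 375, 369, 362, 362, 362
The 2 values of 375 share dense rank 7.
The 3 values of 362 share dense rank 9.
Remaining distinct values take the next consecutive integers.
E has value 375 → rank 7.

7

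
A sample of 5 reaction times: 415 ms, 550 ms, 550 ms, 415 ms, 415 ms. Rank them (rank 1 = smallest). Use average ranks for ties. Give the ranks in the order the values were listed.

Sorted (ascending): 415, 415, 415, 550, 550
The 3 values of 415 occupy positions 1–3 → average rank 2.
The 2 values of 550 occupy positions 4–5 → average rank (4+5)/2 = 4.5.

2, 4.5, 4.5, 2, 2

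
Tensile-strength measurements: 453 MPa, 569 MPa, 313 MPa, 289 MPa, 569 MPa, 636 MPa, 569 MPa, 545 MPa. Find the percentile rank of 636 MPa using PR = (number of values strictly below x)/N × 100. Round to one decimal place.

87.5

N = 8.
Strictly below 636: 7. Equal to 636: 1.
PR = 7/8 × 100 = 87.5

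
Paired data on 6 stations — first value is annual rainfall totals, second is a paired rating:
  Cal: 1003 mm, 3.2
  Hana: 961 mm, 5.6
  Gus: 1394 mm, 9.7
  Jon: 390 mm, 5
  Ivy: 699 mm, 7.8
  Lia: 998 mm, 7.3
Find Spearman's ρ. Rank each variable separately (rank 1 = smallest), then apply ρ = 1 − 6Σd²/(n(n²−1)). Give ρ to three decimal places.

0.257

Ranks of variable 1: 5, 3, 6, 1, 2, 4
Ranks of variable 2: 1, 3, 6, 2, 5, 4
d = r₁ − r₂: 4, 0, 0, -1, -3, 0
d²: 16, 0, 0, 1, 9, 0; Σd² = 26
ρ = 1 − 6·26/(6·35) = 1 − 156/210 = 0.257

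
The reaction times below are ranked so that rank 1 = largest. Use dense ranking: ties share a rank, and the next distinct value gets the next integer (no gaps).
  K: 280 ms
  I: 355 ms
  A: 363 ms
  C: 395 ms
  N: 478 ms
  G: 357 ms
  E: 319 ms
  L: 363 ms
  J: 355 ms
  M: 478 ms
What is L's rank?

3

Sorted (descending): 478, 478, 395, 363, 363, 357, 355, 355, 319, 280
The 2 values of 478 share dense rank 1.
The 2 values of 363 share dense rank 3.
The 2 values of 355 share dense rank 5.
Remaining distinct values take the next consecutive integers.
L has value 363 ms → rank 3.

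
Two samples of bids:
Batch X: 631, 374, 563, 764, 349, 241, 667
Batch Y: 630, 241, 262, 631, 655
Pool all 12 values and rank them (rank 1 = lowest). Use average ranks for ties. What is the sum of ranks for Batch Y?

Sorted (ascending): 241, 241, 262, 349, 374, 563, 630, 631, 631, 655, 667, 764
The 2 values of 241 occupy positions 1–2 → average rank (1+2)/2 = 1.5.
The 2 values of 631 occupy positions 8–9 → average rank (8+9)/2 = 8.5.
Batch Y values → pooled ranks: 630→7, 241→1.5, 262→3, 631→8.5, 655→10
Rank sum = 7 + 1.5 + 3 + 8.5 + 10 = 30

30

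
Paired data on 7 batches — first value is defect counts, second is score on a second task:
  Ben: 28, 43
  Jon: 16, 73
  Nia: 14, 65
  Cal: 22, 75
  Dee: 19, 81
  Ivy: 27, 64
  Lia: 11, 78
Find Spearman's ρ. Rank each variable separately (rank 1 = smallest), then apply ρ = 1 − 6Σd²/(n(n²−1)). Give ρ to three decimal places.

Ranks of variable 1: 7, 3, 2, 5, 4, 6, 1
Ranks of variable 2: 1, 4, 3, 5, 7, 2, 6
d = r₁ − r₂: 6, -1, -1, 0, -3, 4, -5
d²: 36, 1, 1, 0, 9, 16, 25; Σd² = 88
ρ = 1 − 6·88/(7·48) = 1 − 528/336 = -0.571

-0.571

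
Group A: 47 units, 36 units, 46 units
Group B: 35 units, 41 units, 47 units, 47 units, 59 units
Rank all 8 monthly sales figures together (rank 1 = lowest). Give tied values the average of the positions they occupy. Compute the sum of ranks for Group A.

Sorted (ascending): 35, 36, 41, 46, 47, 47, 47, 59
The 3 values of 47 occupy positions 5–7 → average rank 6.
Group A values → pooled ranks: 47→6, 36→2, 46→4
Rank sum = 6 + 2 + 4 = 12

12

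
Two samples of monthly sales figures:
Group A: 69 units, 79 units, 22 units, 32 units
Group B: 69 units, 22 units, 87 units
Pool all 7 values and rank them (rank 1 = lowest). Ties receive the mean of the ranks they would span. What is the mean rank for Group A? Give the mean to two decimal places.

Sorted (ascending): 22, 22, 32, 69, 69, 79, 87
The 2 values of 22 occupy positions 1–2 → average rank (1+2)/2 = 1.5.
The 2 values of 69 occupy positions 4–5 → average rank (4+5)/2 = 4.5.
Group A values → pooled ranks: 69→4.5, 79→6, 22→1.5, 32→3
Mean rank = (4.5 + 6 + 1.5 + 3) / 4 = 3.75

3.75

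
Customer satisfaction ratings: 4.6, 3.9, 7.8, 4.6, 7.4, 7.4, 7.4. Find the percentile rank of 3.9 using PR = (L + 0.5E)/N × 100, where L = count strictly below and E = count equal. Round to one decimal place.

7.1

N = 7.
Strictly below 3.9: 0. Equal to 3.9: 1.
PR = (0 + 0.5·1)/7 × 100 = 7.1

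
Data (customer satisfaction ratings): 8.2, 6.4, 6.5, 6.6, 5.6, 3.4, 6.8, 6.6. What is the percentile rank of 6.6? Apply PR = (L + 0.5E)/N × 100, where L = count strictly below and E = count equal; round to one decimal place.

N = 8.
Strictly below 6.6: 4. Equal to 6.6: 2.
PR = (4 + 0.5·2)/8 × 100 = 62.5

62.5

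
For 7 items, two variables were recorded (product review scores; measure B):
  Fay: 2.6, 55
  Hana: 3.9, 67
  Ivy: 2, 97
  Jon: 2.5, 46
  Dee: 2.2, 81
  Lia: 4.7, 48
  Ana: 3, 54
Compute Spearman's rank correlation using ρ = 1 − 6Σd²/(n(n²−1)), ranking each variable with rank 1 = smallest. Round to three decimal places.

Ranks of variable 1: 4, 6, 1, 3, 2, 7, 5
Ranks of variable 2: 4, 5, 7, 1, 6, 2, 3
d = r₁ − r₂: 0, 1, -6, 2, -4, 5, 2
d²: 0, 1, 36, 4, 16, 25, 4; Σd² = 86
ρ = 1 − 6·86/(7·48) = 1 − 516/336 = -0.536

-0.536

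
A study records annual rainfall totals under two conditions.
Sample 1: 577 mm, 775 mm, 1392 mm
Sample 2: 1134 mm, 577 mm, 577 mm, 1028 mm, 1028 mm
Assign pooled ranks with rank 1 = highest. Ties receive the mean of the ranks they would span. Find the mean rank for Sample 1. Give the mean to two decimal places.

4.33

Sorted (descending): 1392, 1134, 1028, 1028, 775, 577, 577, 577
The 2 values of 1028 occupy positions 3–4 → average rank (3+4)/2 = 3.5.
The 3 values of 577 occupy positions 6–8 → average rank 7.
Sample 1 values → pooled ranks: 577→7, 775→5, 1392→1
Mean rank = (7 + 5 + 1) / 3 = 4.33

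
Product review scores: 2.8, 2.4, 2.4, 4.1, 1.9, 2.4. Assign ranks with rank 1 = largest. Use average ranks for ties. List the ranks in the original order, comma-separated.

2, 4, 4, 1, 6, 4

Sorted (descending): 4.1, 2.8, 2.4, 2.4, 2.4, 1.9
The 3 values of 2.4 occupy positions 3–5 → average rank 4.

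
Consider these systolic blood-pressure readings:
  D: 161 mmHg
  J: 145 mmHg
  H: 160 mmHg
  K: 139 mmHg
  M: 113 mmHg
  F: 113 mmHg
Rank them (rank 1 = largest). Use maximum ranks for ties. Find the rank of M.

Sorted (descending): 161, 160, 145, 139, 113, 113
The 2 values of 113 occupy positions 5–6 → each gets rank 6.
M has value 113 mmHg → rank 6.

6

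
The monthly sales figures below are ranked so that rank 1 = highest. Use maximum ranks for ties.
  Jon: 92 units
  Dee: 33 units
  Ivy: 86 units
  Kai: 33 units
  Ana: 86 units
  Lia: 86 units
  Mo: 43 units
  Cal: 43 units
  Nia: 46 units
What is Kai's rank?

9

Sorted (descending): 92, 86, 86, 86, 46, 43, 43, 33, 33
The 3 values of 86 occupy positions 2–4 → each gets rank 4.
The 2 values of 43 occupy positions 6–7 → each gets rank 7.
The 2 values of 33 occupy positions 8–9 → each gets rank 9.
Kai has value 33 units → rank 9.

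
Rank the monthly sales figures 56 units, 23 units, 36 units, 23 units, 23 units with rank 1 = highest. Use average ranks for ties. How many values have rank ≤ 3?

Sorted (descending): 56, 36, 23, 23, 23
The 3 values of 23 occupy positions 3–5 → average rank 4.
Ranks ≤ 3: {1, 2} → 2 values.

2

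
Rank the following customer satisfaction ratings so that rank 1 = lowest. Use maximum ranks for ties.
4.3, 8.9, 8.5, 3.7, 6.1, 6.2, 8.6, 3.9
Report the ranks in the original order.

Sorted (ascending): 3.7, 3.9, 4.3, 6.1, 6.2, 8.5, 8.6, 8.9
No ties — each value takes its position as its rank.

3, 8, 6, 1, 4, 5, 7, 2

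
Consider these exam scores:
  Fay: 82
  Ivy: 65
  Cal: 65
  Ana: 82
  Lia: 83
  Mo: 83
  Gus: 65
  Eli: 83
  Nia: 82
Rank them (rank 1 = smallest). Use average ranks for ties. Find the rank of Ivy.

2

Sorted (ascending): 65, 65, 65, 82, 82, 82, 83, 83, 83
The 3 values of 65 occupy positions 1–3 → average rank 2.
The 3 values of 82 occupy positions 4–6 → average rank 5.
The 3 values of 83 occupy positions 7–9 → average rank 8.
Ivy has value 65 → rank 2.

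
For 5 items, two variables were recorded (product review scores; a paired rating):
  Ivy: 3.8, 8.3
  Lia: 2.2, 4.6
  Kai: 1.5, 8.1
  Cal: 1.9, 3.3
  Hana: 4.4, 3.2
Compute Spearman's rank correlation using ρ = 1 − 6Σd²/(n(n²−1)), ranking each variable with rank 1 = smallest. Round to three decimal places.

Ranks of variable 1: 4, 3, 1, 2, 5
Ranks of variable 2: 5, 3, 4, 2, 1
d = r₁ − r₂: -1, 0, -3, 0, 4
d²: 1, 0, 9, 0, 16; Σd² = 26
ρ = 1 − 6·26/(5·24) = 1 − 156/120 = -0.300

-0.300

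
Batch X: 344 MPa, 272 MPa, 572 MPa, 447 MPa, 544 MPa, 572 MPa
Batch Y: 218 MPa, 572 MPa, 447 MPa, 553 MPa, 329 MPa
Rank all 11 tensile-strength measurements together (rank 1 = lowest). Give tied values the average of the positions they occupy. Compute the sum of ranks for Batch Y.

27.5

Sorted (ascending): 218, 272, 329, 344, 447, 447, 544, 553, 572, 572, 572
The 2 values of 447 occupy positions 5–6 → average rank (5+6)/2 = 5.5.
The 3 values of 572 occupy positions 9–11 → average rank 10.
Batch Y values → pooled ranks: 218→1, 572→10, 447→5.5, 553→8, 329→3
Rank sum = 1 + 10 + 5.5 + 8 + 3 = 27.5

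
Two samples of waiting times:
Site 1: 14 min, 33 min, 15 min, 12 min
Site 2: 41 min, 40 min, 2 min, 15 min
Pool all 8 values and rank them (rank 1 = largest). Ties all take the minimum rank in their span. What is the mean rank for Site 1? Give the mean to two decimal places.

5.00

Sorted (descending): 41, 40, 33, 15, 15, 14, 12, 2
The 2 values of 15 occupy positions 4–5 → each gets rank 4.
Site 1 values → pooled ranks: 14→6, 33→3, 15→4, 12→7
Mean rank = (6 + 3 + 4 + 7) / 4 = 5.00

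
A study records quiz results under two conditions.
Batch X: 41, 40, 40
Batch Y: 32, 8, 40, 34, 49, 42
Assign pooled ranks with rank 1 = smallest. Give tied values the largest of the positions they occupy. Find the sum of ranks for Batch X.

19

Sorted (ascending): 8, 32, 34, 40, 40, 40, 41, 42, 49
The 3 values of 40 occupy positions 4–6 → each gets rank 6.
Batch X values → pooled ranks: 41→7, 40→6, 40→6
Rank sum = 7 + 6 + 6 = 19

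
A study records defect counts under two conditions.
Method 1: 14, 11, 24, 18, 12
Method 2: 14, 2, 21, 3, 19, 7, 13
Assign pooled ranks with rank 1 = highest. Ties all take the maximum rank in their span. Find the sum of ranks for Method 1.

28

Sorted (descending): 24, 21, 19, 18, 14, 14, 13, 12, 11, 7, 3, 2
The 2 values of 14 occupy positions 5–6 → each gets rank 6.
Method 1 values → pooled ranks: 14→6, 11→9, 24→1, 18→4, 12→8
Rank sum = 6 + 9 + 1 + 4 + 8 = 28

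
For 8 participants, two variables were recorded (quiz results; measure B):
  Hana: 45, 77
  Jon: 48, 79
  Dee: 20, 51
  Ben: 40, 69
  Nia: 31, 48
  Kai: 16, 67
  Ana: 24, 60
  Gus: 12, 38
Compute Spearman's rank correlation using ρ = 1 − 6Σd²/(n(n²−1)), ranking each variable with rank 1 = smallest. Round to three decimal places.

Ranks of variable 1: 7, 8, 3, 6, 5, 2, 4, 1
Ranks of variable 2: 7, 8, 3, 6, 2, 5, 4, 1
d = r₁ − r₂: 0, 0, 0, 0, 3, -3, 0, 0
d²: 0, 0, 0, 0, 9, 9, 0, 0; Σd² = 18
ρ = 1 − 6·18/(8·63) = 1 − 108/504 = 0.786

0.786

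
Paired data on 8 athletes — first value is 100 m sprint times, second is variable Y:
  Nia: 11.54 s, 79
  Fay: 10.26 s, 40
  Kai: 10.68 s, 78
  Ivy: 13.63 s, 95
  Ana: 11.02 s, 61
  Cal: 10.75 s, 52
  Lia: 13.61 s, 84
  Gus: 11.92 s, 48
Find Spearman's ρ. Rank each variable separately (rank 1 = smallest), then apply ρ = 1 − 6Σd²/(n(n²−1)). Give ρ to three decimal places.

0.690

Ranks of variable 1: 5, 1, 2, 8, 4, 3, 7, 6
Ranks of variable 2: 6, 1, 5, 8, 4, 3, 7, 2
d = r₁ − r₂: -1, 0, -3, 0, 0, 0, 0, 4
d²: 1, 0, 9, 0, 0, 0, 0, 16; Σd² = 26
ρ = 1 − 6·26/(8·63) = 1 − 156/504 = 0.690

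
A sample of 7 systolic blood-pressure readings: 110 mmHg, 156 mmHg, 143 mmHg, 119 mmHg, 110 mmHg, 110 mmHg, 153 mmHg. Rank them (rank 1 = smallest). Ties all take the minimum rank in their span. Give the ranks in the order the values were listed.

Sorted (ascending): 110, 110, 110, 119, 143, 153, 156
The 3 values of 110 occupy positions 1–3 → each gets rank 1.

1, 7, 5, 4, 1, 1, 6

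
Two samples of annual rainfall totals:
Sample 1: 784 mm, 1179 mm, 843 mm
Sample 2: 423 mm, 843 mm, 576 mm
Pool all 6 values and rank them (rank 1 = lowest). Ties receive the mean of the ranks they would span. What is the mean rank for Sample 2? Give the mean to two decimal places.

Sorted (ascending): 423, 576, 784, 843, 843, 1179
The 2 values of 843 occupy positions 4–5 → average rank (4+5)/2 = 4.5.
Sample 2 values → pooled ranks: 423→1, 843→4.5, 576→2
Mean rank = (1 + 4.5 + 2) / 3 = 2.50

2.50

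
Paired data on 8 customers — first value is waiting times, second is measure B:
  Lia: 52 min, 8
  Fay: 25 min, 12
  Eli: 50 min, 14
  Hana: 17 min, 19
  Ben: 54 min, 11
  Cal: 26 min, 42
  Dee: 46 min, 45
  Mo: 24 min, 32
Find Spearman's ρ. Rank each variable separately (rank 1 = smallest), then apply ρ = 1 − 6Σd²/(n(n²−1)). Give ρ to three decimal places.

Ranks of variable 1: 7, 3, 6, 1, 8, 4, 5, 2
Ranks of variable 2: 1, 3, 4, 5, 2, 7, 8, 6
d = r₁ − r₂: 6, 0, 2, -4, 6, -3, -3, -4
d²: 36, 0, 4, 16, 36, 9, 9, 16; Σd² = 126
ρ = 1 − 6·126/(8·63) = 1 − 756/504 = -0.500

-0.500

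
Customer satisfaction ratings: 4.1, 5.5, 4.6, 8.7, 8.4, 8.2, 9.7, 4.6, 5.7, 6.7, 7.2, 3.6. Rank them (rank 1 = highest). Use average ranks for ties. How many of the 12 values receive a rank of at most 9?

8

Sorted (descending): 9.7, 8.7, 8.4, 8.2, 7.2, 6.7, 5.7, 5.5, 4.6, 4.6, 4.1, 3.6
The 2 values of 4.6 occupy positions 9–10 → average rank (9+10)/2 = 9.5.
Ranks ≤ 9: {1, 2, 3, 4, 5, 6, 7, 8} → 8 values.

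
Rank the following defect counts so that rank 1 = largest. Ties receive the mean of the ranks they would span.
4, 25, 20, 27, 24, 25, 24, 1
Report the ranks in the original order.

Sorted (descending): 27, 25, 25, 24, 24, 20, 4, 1
The 2 values of 25 occupy positions 2–3 → average rank (2+3)/2 = 2.5.
The 2 values of 24 occupy positions 4–5 → average rank (4+5)/2 = 4.5.

7, 2.5, 6, 1, 4.5, 2.5, 4.5, 8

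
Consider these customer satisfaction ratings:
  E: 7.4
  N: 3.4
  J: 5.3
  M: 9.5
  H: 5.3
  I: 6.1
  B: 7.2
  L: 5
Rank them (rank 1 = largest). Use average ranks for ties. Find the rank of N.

Sorted (descending): 9.5, 7.4, 7.2, 6.1, 5.3, 5.3, 5, 3.4
The 2 values of 5.3 occupy positions 5–6 → average rank (5+6)/2 = 5.5.
N has value 3.4 → rank 8.

8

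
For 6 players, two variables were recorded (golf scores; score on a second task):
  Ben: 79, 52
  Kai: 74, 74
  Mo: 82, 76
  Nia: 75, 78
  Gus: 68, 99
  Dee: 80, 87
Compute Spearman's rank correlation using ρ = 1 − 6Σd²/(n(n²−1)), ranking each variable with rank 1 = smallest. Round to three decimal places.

Ranks of variable 1: 4, 2, 6, 3, 1, 5
Ranks of variable 2: 1, 2, 3, 4, 6, 5
d = r₁ − r₂: 3, 0, 3, -1, -5, 0
d²: 9, 0, 9, 1, 25, 0; Σd² = 44
ρ = 1 − 6·44/(6·35) = 1 − 264/210 = -0.257

-0.257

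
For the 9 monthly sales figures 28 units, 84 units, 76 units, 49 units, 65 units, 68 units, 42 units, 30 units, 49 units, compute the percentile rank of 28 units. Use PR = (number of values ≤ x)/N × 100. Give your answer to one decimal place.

11.1

N = 9.
Strictly below 28: 0. Equal to 28: 1.
PR = 1/9 × 100 = 11.1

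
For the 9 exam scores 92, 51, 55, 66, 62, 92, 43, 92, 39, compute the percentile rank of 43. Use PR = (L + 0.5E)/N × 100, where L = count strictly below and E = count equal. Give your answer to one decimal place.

N = 9.
Strictly below 43: 1. Equal to 43: 1.
PR = (1 + 0.5·1)/9 × 100 = 16.7

16.7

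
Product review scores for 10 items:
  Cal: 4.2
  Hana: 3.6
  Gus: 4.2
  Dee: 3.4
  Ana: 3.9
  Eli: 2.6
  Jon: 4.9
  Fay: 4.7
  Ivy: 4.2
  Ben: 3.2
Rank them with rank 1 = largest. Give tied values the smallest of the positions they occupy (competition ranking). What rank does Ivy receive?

Sorted (descending): 4.9, 4.7, 4.2, 4.2, 4.2, 3.9, 3.6, 3.4, 3.2, 2.6
The 3 values of 4.2 occupy positions 3–5 → each gets rank 3.
Ivy has value 4.2 → rank 3.

3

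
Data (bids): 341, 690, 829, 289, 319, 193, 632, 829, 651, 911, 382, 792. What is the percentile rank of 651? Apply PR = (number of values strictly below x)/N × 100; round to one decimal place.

50.0

N = 12.
Strictly below 651: 6. Equal to 651: 1.
PR = 6/12 × 100 = 50.0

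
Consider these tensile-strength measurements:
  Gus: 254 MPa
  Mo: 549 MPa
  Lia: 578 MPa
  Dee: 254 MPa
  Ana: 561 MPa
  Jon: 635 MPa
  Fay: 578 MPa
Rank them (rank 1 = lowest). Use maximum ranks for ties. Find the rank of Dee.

Sorted (ascending): 254, 254, 549, 561, 578, 578, 635
The 2 values of 254 occupy positions 1–2 → each gets rank 2.
The 2 values of 578 occupy positions 5–6 → each gets rank 6.
Dee has value 254 MPa → rank 2.

2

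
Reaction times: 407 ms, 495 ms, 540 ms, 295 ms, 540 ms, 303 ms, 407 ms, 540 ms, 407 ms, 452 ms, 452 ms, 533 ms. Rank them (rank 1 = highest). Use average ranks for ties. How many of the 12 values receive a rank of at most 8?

7

Sorted (descending): 540, 540, 540, 533, 495, 452, 452, 407, 407, 407, 303, 295
The 3 values of 540 occupy positions 1–3 → average rank 2.
The 2 values of 452 occupy positions 6–7 → average rank (6+7)/2 = 6.5.
The 3 values of 407 occupy positions 8–10 → average rank 9.
Ranks ≤ 8: {2, 2, 2, 4, 5, 6.5, 6.5} → 7 values.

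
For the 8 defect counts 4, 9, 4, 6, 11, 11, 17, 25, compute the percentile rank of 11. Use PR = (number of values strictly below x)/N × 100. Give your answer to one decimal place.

50.0

N = 8.
Strictly below 11: 4. Equal to 11: 2.
PR = 4/8 × 100 = 50.0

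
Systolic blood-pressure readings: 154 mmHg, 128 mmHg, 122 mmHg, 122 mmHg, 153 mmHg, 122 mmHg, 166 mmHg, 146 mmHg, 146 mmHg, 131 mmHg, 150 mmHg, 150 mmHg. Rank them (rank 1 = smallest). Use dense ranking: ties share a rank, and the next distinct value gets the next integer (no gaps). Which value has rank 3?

Sorted (ascending): 122, 122, 122, 128, 131, 146, 146, 150, 150, 153, 154, 166
The 3 values of 122 share dense rank 1.
The 2 values of 146 share dense rank 4.
The 2 values of 150 share dense rank 5.
Remaining distinct values take the next consecutive integers.
Rank 3 → value 131.

131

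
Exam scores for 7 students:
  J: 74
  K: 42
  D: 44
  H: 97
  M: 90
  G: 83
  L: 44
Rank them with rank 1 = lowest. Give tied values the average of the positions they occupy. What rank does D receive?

Sorted (ascending): 42, 44, 44, 74, 83, 90, 97
The 2 values of 44 occupy positions 2–3 → average rank (2+3)/2 = 2.5.
D has value 44 → rank 2.5.

2.5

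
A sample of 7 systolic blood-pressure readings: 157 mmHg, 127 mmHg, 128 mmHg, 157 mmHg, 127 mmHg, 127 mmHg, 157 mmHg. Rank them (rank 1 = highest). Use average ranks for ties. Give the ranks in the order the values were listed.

2, 6, 4, 2, 6, 6, 2

Sorted (descending): 157, 157, 157, 128, 127, 127, 127
The 3 values of 157 occupy positions 1–3 → average rank 2.
The 3 values of 127 occupy positions 5–7 → average rank 6.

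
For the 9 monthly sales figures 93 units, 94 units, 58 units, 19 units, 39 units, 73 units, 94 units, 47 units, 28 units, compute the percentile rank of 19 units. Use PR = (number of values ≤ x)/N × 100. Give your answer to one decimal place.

11.1

N = 9.
Strictly below 19: 0. Equal to 19: 1.
PR = 1/9 × 100 = 11.1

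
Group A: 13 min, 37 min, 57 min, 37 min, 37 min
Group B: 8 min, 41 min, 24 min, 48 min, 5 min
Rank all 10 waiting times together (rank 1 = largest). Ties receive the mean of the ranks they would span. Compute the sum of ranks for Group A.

24

Sorted (descending): 57, 48, 41, 37, 37, 37, 24, 13, 8, 5
The 3 values of 37 occupy positions 4–6 → average rank 5.
Group A values → pooled ranks: 13→8, 37→5, 57→1, 37→5, 37→5
Rank sum = 8 + 5 + 1 + 5 + 5 = 24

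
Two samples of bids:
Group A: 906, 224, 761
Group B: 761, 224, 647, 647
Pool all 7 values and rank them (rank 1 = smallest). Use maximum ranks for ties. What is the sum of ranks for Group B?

16

Sorted (ascending): 224, 224, 647, 647, 761, 761, 906
The 2 values of 224 occupy positions 1–2 → each gets rank 2.
The 2 values of 647 occupy positions 3–4 → each gets rank 4.
The 2 values of 761 occupy positions 5–6 → each gets rank 6.
Group B values → pooled ranks: 761→6, 224→2, 647→4, 647→4
Rank sum = 6 + 2 + 4 + 4 = 16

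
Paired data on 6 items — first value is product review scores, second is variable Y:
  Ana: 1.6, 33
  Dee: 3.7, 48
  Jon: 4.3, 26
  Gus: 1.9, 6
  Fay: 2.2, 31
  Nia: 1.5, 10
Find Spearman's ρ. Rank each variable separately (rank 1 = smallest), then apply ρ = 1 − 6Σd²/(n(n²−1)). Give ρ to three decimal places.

Ranks of variable 1: 2, 5, 6, 3, 4, 1
Ranks of variable 2: 5, 6, 3, 1, 4, 2
d = r₁ − r₂: -3, -1, 3, 2, 0, -1
d²: 9, 1, 9, 4, 0, 1; Σd² = 24
ρ = 1 − 6·24/(6·35) = 1 − 144/210 = 0.314

0.314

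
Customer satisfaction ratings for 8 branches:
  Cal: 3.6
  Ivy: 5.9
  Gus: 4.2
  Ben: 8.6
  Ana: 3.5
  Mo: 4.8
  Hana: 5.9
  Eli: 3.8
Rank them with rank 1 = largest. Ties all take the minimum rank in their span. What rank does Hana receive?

2

Sorted (descending): 8.6, 5.9, 5.9, 4.8, 4.2, 3.8, 3.6, 3.5
The 2 values of 5.9 occupy positions 2–3 → each gets rank 2.
Hana has value 5.9 → rank 2.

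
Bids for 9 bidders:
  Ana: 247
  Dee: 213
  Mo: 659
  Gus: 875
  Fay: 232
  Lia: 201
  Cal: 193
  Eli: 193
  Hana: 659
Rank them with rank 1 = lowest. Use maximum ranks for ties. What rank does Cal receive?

Sorted (ascending): 193, 193, 201, 213, 232, 247, 659, 659, 875
The 2 values of 193 occupy positions 1–2 → each gets rank 2.
The 2 values of 659 occupy positions 7–8 → each gets rank 8.
Cal has value 193 → rank 2.

2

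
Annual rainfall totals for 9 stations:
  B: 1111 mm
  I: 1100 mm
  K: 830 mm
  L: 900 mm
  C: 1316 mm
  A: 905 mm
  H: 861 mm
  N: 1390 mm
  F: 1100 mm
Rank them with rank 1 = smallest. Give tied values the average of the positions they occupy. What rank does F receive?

Sorted (ascending): 830, 861, 900, 905, 1100, 1100, 1111, 1316, 1390
The 2 values of 1100 occupy positions 5–6 → average rank (5+6)/2 = 5.5.
F has value 1100 mm → rank 5.5.

5.5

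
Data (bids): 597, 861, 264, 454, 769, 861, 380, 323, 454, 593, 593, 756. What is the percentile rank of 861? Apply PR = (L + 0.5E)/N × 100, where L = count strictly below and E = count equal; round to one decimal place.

N = 12.
Strictly below 861: 10. Equal to 861: 2.
PR = (10 + 0.5·2)/12 × 100 = 91.7

91.7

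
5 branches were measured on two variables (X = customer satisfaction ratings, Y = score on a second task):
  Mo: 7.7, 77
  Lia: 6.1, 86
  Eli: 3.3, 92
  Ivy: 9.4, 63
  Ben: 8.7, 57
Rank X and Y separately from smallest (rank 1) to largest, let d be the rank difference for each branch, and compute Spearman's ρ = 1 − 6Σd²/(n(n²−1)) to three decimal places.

Ranks of variable 1: 3, 2, 1, 5, 4
Ranks of variable 2: 3, 4, 5, 2, 1
d = r₁ − r₂: 0, -2, -4, 3, 3
d²: 0, 4, 16, 9, 9; Σd² = 38
ρ = 1 − 6·38/(5·24) = 1 − 228/120 = -0.900

-0.900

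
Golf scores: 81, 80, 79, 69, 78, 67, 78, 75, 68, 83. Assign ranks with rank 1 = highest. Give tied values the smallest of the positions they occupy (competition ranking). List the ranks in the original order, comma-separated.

2, 3, 4, 8, 5, 10, 5, 7, 9, 1

Sorted (descending): 83, 81, 80, 79, 78, 78, 75, 69, 68, 67
The 2 values of 78 occupy positions 5–6 → each gets rank 5.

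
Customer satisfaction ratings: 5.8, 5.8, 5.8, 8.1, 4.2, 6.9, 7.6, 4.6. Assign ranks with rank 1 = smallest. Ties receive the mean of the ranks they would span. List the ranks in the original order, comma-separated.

4, 4, 4, 8, 1, 6, 7, 2

Sorted (ascending): 4.2, 4.6, 5.8, 5.8, 5.8, 6.9, 7.6, 8.1
The 3 values of 5.8 occupy positions 3–5 → average rank 4.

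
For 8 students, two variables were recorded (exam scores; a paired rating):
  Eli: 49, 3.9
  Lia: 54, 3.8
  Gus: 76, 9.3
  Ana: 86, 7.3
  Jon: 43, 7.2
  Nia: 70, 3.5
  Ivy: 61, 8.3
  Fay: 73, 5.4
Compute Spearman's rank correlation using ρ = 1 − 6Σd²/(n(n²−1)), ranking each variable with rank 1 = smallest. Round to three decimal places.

Ranks of variable 1: 2, 3, 7, 8, 1, 5, 4, 6
Ranks of variable 2: 3, 2, 8, 6, 5, 1, 7, 4
d = r₁ − r₂: -1, 1, -1, 2, -4, 4, -3, 2
d²: 1, 1, 1, 4, 16, 16, 9, 4; Σd² = 52
ρ = 1 − 6·52/(8·63) = 1 − 312/504 = 0.381

0.381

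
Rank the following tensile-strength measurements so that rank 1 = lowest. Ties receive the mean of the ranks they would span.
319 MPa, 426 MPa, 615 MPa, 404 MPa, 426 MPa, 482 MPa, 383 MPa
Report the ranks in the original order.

Sorted (ascending): 319, 383, 404, 426, 426, 482, 615
The 2 values of 426 occupy positions 4–5 → average rank (4+5)/2 = 4.5.

1, 4.5, 7, 3, 4.5, 6, 2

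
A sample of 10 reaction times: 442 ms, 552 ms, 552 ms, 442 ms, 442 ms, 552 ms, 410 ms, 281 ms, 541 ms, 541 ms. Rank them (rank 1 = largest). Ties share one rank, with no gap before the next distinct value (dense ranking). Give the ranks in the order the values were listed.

3, 1, 1, 3, 3, 1, 4, 5, 2, 2

Sorted (descending): 552, 552, 552, 541, 541, 442, 442, 442, 410, 281
The 3 values of 552 share dense rank 1.
The 2 values of 541 share dense rank 2.
The 3 values of 442 share dense rank 3.
Remaining distinct values take the next consecutive integers.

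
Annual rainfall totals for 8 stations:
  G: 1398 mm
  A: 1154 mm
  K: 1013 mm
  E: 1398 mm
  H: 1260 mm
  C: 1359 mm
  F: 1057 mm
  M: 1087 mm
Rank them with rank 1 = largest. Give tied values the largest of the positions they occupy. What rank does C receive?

Sorted (descending): 1398, 1398, 1359, 1260, 1154, 1087, 1057, 1013
The 2 values of 1398 occupy positions 1–2 → each gets rank 2.
C has value 1359 mm → rank 3.

3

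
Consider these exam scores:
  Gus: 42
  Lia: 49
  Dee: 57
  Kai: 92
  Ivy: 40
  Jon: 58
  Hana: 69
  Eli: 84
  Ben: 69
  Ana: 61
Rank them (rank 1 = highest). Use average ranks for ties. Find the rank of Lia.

Sorted (descending): 92, 84, 69, 69, 61, 58, 57, 49, 42, 40
The 2 values of 69 occupy positions 3–4 → average rank (3+4)/2 = 3.5.
Lia has value 49 → rank 8.

8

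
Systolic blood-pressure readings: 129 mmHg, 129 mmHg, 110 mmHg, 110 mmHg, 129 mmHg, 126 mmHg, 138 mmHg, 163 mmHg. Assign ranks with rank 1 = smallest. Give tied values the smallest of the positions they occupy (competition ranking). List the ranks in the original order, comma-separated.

Sorted (ascending): 110, 110, 126, 129, 129, 129, 138, 163
The 2 values of 110 occupy positions 1–2 → each gets rank 1.
The 3 values of 129 occupy positions 4–6 → each gets rank 4.

4, 4, 1, 1, 4, 3, 7, 8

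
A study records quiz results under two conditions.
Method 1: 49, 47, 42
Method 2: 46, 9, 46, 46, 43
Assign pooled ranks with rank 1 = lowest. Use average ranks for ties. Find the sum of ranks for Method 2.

19

Sorted (ascending): 9, 42, 43, 46, 46, 46, 47, 49
The 3 values of 46 occupy positions 4–6 → average rank 5.
Method 2 values → pooled ranks: 46→5, 9→1, 46→5, 46→5, 43→3
Rank sum = 5 + 1 + 5 + 5 + 3 = 19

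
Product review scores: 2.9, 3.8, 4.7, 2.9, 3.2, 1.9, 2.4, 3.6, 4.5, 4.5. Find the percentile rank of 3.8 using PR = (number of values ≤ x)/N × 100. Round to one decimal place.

N = 10.
Strictly below 3.8: 6. Equal to 3.8: 1.
PR = 7/10 × 100 = 70.0

70.0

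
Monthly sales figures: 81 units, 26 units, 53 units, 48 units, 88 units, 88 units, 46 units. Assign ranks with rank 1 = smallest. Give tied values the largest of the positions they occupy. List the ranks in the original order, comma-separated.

Sorted (ascending): 26, 46, 48, 53, 81, 88, 88
The 2 values of 88 occupy positions 6–7 → each gets rank 7.

5, 1, 4, 3, 7, 7, 2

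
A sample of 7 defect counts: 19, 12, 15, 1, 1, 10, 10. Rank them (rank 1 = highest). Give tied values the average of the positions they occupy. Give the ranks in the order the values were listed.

Sorted (descending): 19, 15, 12, 10, 10, 1, 1
The 2 values of 10 occupy positions 4–5 → average rank (4+5)/2 = 4.5.
The 2 values of 1 occupy positions 6–7 → average rank (6+7)/2 = 6.5.

1, 3, 2, 6.5, 6.5, 4.5, 4.5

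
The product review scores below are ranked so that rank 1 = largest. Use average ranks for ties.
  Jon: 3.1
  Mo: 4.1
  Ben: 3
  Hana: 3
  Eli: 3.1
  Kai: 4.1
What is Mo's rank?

1.5

Sorted (descending): 4.1, 4.1, 3.1, 3.1, 3, 3
The 2 values of 4.1 occupy positions 1–2 → average rank (1+2)/2 = 1.5.
The 2 values of 3.1 occupy positions 3–4 → average rank (3+4)/2 = 3.5.
The 2 values of 3 occupy positions 5–6 → average rank (5+6)/2 = 5.5.
Mo has value 4.1 → rank 1.5.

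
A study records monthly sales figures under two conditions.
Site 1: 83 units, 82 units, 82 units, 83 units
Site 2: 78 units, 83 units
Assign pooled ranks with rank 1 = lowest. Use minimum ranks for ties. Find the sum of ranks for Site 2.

Sorted (ascending): 78, 82, 82, 83, 83, 83
The 2 values of 82 occupy positions 2–3 → each gets rank 2.
The 3 values of 83 occupy positions 4–6 → each gets rank 4.
Site 2 values → pooled ranks: 78→1, 83→4
Rank sum = 1 + 4 = 5

5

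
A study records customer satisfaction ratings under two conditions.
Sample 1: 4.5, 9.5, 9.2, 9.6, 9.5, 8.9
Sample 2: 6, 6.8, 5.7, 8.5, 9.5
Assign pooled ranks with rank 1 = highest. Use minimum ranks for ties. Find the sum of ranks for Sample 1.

Sorted (descending): 9.6, 9.5, 9.5, 9.5, 9.2, 8.9, 8.5, 6.8, 6, 5.7, 4.5
The 3 values of 9.5 occupy positions 2–4 → each gets rank 2.
Sample 1 values → pooled ranks: 4.5→11, 9.5→2, 9.2→5, 9.6→1, 9.5→2, 8.9→6
Rank sum = 11 + 2 + 5 + 1 + 2 + 6 = 27

27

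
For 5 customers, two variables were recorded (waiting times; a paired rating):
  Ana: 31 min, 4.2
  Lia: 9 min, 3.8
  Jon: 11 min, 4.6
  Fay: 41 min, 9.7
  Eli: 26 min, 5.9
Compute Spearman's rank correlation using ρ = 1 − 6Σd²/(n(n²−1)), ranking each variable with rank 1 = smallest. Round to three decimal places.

Ranks of variable 1: 4, 1, 2, 5, 3
Ranks of variable 2: 2, 1, 3, 5, 4
d = r₁ − r₂: 2, 0, -1, 0, -1
d²: 4, 0, 1, 0, 1; Σd² = 6
ρ = 1 − 6·6/(5·24) = 1 − 36/120 = 0.700

0.700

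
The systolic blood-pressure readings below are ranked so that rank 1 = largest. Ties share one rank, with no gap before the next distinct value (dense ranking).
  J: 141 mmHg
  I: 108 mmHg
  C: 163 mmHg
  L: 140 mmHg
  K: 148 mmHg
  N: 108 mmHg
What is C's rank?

1

Sorted (descending): 163, 148, 141, 140, 108, 108
The 2 values of 108 share dense rank 5.
Remaining distinct values take the next consecutive integers.
C has value 163 mmHg → rank 1.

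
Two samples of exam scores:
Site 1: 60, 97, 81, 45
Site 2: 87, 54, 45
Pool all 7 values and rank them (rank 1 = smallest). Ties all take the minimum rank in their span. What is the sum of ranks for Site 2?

10

Sorted (ascending): 45, 45, 54, 60, 81, 87, 97
The 2 values of 45 occupy positions 1–2 → each gets rank 1.
Site 2 values → pooled ranks: 87→6, 54→3, 45→1
Rank sum = 6 + 3 + 1 = 10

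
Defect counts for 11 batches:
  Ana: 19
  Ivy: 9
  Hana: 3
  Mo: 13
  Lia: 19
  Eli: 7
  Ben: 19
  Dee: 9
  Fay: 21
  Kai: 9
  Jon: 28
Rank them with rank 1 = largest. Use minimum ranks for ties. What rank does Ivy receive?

7

Sorted (descending): 28, 21, 19, 19, 19, 13, 9, 9, 9, 7, 3
The 3 values of 19 occupy positions 3–5 → each gets rank 3.
The 3 values of 9 occupy positions 7–9 → each gets rank 7.
Ivy has value 9 → rank 7.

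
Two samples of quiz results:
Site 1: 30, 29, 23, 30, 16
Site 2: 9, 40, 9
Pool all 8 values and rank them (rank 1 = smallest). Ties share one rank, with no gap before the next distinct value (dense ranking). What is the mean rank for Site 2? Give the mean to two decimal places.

Sorted (ascending): 9, 9, 16, 23, 29, 30, 30, 40
The 2 values of 9 share dense rank 1.
The 2 values of 30 share dense rank 5.
Remaining distinct values take the next consecutive integers.
Site 2 values → pooled ranks: 9→1, 40→6, 9→1
Mean rank = (1 + 6 + 1) / 3 = 2.67

2.67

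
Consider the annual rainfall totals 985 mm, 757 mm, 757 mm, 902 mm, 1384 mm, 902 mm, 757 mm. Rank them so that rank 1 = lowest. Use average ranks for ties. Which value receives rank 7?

1384

Sorted (ascending): 757, 757, 757, 902, 902, 985, 1384
The 3 values of 757 occupy positions 1–3 → average rank 2.
The 2 values of 902 occupy positions 4–5 → average rank (4+5)/2 = 4.5.
Rank 7 → value 1384.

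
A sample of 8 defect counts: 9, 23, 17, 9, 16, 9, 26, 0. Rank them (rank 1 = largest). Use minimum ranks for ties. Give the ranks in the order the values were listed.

5, 2, 3, 5, 4, 5, 1, 8

Sorted (descending): 26, 23, 17, 16, 9, 9, 9, 0
The 3 values of 9 occupy positions 5–7 → each gets rank 5.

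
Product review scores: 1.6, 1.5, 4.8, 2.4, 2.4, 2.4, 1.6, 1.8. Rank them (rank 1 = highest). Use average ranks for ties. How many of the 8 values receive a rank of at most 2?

1

Sorted (descending): 4.8, 2.4, 2.4, 2.4, 1.8, 1.6, 1.6, 1.5
The 3 values of 2.4 occupy positions 2–4 → average rank 3.
The 2 values of 1.6 occupy positions 6–7 → average rank (6+7)/2 = 6.5.
Ranks ≤ 2: {1} → 1 value.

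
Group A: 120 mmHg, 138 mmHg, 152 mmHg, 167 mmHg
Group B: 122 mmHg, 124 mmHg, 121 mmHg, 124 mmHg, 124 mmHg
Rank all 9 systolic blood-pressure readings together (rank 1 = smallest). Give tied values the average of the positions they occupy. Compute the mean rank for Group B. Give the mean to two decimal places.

Sorted (ascending): 120, 121, 122, 124, 124, 124, 138, 152, 167
The 3 values of 124 occupy positions 4–6 → average rank 5.
Group B values → pooled ranks: 122→3, 124→5, 121→2, 124→5, 124→5
Mean rank = (3 + 5 + 2 + 5 + 5) / 5 = 4.00

4.00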